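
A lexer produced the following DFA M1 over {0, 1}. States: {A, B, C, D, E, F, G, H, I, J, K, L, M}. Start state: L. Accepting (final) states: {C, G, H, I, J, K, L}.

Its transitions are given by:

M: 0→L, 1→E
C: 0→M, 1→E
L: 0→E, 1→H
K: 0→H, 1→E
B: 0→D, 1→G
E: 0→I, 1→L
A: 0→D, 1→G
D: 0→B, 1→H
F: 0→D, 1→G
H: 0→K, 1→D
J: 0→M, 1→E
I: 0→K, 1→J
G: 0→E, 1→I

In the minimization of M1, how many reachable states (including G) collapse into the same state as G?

First remove the unreachable states {A,C,F}; 10 states remain.
Start with accepting vs non-accepting: {G,H,I,J,K,L} | {B,D,E,M}.
On input 0, block {G,H,I,J,K,L} splits into {G,J,L} and {H,I,K}.
Refine {G,J,L} on symbol 1: members go to different blocks, giving {G,L} and {J}.
Refine {B,D,E,M} on symbol 0: members go to different blocks, giving {B,D} and {E} and {M}.
Split {B,D} by δ(·,1) → {B} and {D}.
Refine {H,I,K} on symbol 1: members go to different blocks, giving {H} and {I} and {K}.
On input 1, block {G,L} splits into {G} and {L}.
No further refinement is possible. Final partition (10 blocks): {G} | {B} | {H} | {J} | {E} | {M} | {D} | {I} | {K} | {L}.
The equivalence class containing G is {G}, of size 1.

1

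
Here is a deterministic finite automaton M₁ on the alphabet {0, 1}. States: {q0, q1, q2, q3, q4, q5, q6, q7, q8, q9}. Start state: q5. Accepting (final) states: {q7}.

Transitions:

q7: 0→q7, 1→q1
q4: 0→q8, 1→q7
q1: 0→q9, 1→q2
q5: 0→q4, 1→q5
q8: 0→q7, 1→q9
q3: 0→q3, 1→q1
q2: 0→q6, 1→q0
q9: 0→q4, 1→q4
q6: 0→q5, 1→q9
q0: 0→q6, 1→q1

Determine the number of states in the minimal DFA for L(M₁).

9

States {q3} cannot be reached from the start state, so discard them.
Start with accepting vs non-accepting: {q7} | {q0,q1,q2,q4,q5,q6,q8,q9}.
Split {q0,q1,q2,q4,q5,q6,q8,q9} by δ(·,0) → {q0,q1,q2,q4,q5,q6,q9} and {q8}.
Split {q0,q1,q2,q4,q5,q6,q9} by δ(·,0) → {q0,q1,q2,q5,q6,q9} and {q4}.
On input 0, block {q0,q1,q2,q5,q6,q9} splits into {q0,q1,q2,q6} and {q5,q9}.
On input 0, block {q0,q1,q2,q6} splits into {q0,q2} and {q1,q6}.
Refine {q0,q2} on symbol 1: members go to different blocks, giving {q0} and {q2}.
Refine {q5,q9} on symbol 1: members go to different blocks, giving {q5} and {q9}.
Refine {q1,q6} on symbol 0: members go to different blocks, giving {q1} and {q6}.
The partition is now stable with 9 blocks: {q7} | {q0} | {q8} | {q4} | {q5} | {q1} | {q2} | {q9} | {q6}.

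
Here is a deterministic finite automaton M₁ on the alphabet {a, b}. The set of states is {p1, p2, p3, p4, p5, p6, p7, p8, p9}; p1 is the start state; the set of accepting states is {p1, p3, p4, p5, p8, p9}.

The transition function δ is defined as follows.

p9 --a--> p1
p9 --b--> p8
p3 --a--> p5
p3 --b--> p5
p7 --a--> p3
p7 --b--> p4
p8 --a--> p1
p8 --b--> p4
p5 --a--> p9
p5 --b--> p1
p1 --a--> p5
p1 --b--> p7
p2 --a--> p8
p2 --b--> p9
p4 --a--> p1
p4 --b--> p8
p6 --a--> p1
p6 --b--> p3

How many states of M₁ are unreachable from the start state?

2

Starting at p1 and following transitions, the reachable set is {p1, p3, p4, p5, p7, p8, p9}. That leaves p2, p6 unreachable — 2 in total.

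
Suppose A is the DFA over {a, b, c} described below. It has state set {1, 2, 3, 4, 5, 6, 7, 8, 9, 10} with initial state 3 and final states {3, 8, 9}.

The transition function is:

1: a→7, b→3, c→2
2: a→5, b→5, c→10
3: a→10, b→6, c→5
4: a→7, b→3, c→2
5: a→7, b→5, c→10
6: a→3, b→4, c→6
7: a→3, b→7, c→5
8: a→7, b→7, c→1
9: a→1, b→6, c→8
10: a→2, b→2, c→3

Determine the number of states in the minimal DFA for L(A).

7

Reachable states from the start: {2,3,4,5,6,7,10}. Unreachable: {1,8,9} — drop them.
Start with accepting vs non-accepting: {3} | {2,4,5,6,7,10}.
On input a, block {2,4,5,6,7,10} splits into {2,4,5,10} and {6,7}.
On input a, block {2,4,5,10} splits into {2,10} and {4,5}.
Split {2,10} by δ(·,a) → {2} and {10}.
On input b, block {6,7} splits into {6} and {7}.
Refine {4,5} on symbol b: members go to different blocks, giving {4} and {5}.
The partition is now stable with 7 blocks: {3} | {2} | {6} | {4} | {10} | {7} | {5}.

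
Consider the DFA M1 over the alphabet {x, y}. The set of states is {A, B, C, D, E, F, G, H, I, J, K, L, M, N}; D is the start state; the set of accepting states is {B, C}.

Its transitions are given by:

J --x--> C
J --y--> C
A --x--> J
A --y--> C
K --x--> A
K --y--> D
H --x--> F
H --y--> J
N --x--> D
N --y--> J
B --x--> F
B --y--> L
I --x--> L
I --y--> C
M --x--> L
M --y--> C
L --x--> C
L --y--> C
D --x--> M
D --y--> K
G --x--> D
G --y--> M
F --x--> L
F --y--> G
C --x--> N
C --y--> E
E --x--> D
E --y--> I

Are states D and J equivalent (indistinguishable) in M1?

States {B,F,G,H} cannot be reached from the start state, so discard them.
P0 = {C} | {A,D,E,I,J,K,L,M,N}.
Split {A,D,E,I,J,K,L,M,N} by δ(·,x) → {A,D,E,I,K,M,N} and {J,L}.
Refine {A,D,E,I,K,M,N} on symbol x: members go to different blocks, giving {D,E,K,N} and {A,I,M}.
On input x, block {D,E,K,N} splits into {D,K} and {E,N}.
On input y, block {E,N} splits into {E} and {N}.
No further refinement is possible. Final partition (6 blocks): {C} | {D,K} | {J,L} | {A,I,M} | {E} | {N}.
D and J end up in different blocks, so they are distinguishable. For instance, the string 'x' is accepted from only J.

No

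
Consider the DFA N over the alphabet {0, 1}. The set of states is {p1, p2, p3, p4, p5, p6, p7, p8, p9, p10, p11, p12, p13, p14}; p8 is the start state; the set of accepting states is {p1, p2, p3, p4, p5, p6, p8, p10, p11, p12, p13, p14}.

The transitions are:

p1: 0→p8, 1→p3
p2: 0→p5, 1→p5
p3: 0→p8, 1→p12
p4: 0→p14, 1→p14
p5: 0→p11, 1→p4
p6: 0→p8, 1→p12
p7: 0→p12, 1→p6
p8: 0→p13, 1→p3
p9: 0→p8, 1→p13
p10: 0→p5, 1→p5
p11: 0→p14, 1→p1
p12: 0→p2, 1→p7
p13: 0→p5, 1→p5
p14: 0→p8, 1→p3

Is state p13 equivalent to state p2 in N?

Reachable states from the start: {p1,p2,p3,p4,p5,p6,p7,p8,p11,p12,p13,p14}. Unreachable: {p9,p10} — drop them.
P0 = {p1,p2,p3,p4,p5,p6,p8,p11,p12,p13,p14} | {p7}.
Split {p1,p2,p3,p4,p5,p6,p8,p11,p12,p13,p14} by δ(·,1) → {p1,p2,p3,p4,p5,p6,p8,p11,p13,p14} and {p12}.
Refine {p1,p2,p3,p4,p5,p6,p8,p11,p13,p14} on symbol 1: members go to different blocks, giving {p1,p2,p4,p5,p8,p11,p13,p14} and {p3,p6}.
Split {p1,p2,p4,p5,p8,p11,p13,p14} by δ(·,1) → {p2,p4,p5,p11,p13} and {p1,p8,p14}.
On input 0, block {p2,p4,p5,p11,p13} splits into {p2,p5,p13} and {p4,p11}.
On input 0, block {p2,p5,p13} splits into {p2,p13} and {p5}.
On input 0, block {p1,p8,p14} splits into {p1,p14} and {p8}.
No further refinement is possible. Final partition (8 blocks): {p2,p13} | {p7} | {p12} | {p3,p6} | {p1,p14} | {p4,p11} | {p5} | {p8}.
p13 and p2 lie in the same block of the stable partition, so they are equivalent — no string distinguishes them.

Yes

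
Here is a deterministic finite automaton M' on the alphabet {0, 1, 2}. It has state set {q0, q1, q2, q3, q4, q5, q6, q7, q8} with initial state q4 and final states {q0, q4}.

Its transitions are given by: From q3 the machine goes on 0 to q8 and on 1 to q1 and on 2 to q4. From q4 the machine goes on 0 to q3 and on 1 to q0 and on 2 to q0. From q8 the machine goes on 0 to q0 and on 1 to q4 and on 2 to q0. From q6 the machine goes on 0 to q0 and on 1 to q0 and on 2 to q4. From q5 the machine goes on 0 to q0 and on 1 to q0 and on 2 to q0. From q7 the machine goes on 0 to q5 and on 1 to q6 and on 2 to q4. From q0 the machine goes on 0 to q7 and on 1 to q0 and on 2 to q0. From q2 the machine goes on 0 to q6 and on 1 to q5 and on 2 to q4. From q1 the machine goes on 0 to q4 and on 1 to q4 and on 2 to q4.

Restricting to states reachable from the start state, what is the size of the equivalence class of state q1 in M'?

4

First remove the unreachable states {q2}; 8 states remain.
P0 = {q0,q4} | {q1,q3,q5,q6,q7,q8}.
On input 0, block {q1,q3,q5,q6,q7,q8} splits into {q1,q5,q6,q8} and {q3,q7}.
The partition is now stable with 3 blocks: {q0,q4} | {q1,q5,q6,q8} | {q3,q7}.
State q1 belongs to the block {q1,q5,q6,q8}, which has 4 states.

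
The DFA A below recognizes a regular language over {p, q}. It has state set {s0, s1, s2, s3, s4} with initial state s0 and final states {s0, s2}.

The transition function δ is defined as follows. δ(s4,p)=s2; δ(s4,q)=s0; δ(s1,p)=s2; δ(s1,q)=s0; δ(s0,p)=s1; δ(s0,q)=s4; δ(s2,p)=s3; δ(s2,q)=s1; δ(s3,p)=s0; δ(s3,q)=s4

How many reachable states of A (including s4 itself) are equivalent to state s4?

2

P0 = {s0,s2} | {s1,s3,s4}.
Refine {s1,s3,s4} on symbol q: members go to different blocks, giving {s1,s4} and {s3}.
On input p, block {s0,s2} splits into {s0} and {s2}.
The partition is now stable with 4 blocks: {s0} | {s1,s4} | {s3} | {s2}.
State s4 belongs to the block {s1,s4}, which has 2 states.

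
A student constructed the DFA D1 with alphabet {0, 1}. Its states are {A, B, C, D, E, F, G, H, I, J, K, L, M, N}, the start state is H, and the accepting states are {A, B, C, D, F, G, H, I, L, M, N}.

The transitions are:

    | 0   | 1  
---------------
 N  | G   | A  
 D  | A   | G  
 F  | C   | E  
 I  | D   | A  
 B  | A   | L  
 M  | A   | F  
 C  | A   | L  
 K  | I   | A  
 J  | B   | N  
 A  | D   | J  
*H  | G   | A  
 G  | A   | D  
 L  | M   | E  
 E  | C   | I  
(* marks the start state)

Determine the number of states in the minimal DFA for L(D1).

First remove the unreachable states {K}; 13 states remain.
P0 = {A,B,C,D,F,G,H,I,L,M,N} | {E,J}.
Split {A,B,C,D,F,G,H,I,L,M,N} by δ(·,1) → {B,C,D,G,H,I,M,N} and {A,F,L}.
On input 0, block {B,C,D,G,H,I,M,N} splits into {B,C,D,G,M} and {H,I,N}.
On input 1, block {B,C,D,G,M} splits into {B,C,M} and {D,G}.
Refine {A,F,L} on symbol 0: members go to different blocks, giving {F,L} and {A}.
The partition is now stable with 6 blocks: {B,C,M} | {E,J} | {F,L} | {H,I,N} | {D,G} | {A}.

6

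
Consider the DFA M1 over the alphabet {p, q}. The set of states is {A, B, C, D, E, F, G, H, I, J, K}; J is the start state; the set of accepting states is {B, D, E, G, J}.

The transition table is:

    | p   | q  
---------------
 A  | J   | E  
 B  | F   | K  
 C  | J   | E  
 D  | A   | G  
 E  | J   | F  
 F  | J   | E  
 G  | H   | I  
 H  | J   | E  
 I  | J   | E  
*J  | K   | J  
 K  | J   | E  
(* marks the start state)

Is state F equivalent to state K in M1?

States {A,B,C,D,G,H,I} cannot be reached from the start state, so discard them.
Initial partition by acceptance: {E,J} | {F,K}.
On input p, block {E,J} splits into {E} and {J}.
The partition is now stable with 3 blocks: {E} | {F,K} | {J}.
F and K lie in the same block of the stable partition, so they are equivalent — no string distinguishes them.

Yes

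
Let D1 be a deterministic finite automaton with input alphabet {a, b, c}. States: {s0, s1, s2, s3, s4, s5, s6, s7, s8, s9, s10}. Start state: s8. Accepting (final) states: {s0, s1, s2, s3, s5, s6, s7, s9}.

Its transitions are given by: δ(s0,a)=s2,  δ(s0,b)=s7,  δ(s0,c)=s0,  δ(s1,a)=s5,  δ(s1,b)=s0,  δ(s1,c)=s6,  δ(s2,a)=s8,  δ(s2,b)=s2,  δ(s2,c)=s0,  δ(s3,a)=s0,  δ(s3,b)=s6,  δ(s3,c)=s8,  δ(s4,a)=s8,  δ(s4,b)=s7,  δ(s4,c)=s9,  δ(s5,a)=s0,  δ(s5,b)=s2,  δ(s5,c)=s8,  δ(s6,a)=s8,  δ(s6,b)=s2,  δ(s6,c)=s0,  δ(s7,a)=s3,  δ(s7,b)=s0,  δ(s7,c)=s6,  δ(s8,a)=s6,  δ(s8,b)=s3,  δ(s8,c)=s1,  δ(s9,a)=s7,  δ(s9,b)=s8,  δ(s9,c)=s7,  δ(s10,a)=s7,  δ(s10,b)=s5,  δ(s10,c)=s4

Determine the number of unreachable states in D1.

3

Starting at s8 and following transitions, the reachable set is {s0, s1, s2, s3, s5, s6, s7, s8}. That leaves s4, s9, s10 unreachable — 3 in total.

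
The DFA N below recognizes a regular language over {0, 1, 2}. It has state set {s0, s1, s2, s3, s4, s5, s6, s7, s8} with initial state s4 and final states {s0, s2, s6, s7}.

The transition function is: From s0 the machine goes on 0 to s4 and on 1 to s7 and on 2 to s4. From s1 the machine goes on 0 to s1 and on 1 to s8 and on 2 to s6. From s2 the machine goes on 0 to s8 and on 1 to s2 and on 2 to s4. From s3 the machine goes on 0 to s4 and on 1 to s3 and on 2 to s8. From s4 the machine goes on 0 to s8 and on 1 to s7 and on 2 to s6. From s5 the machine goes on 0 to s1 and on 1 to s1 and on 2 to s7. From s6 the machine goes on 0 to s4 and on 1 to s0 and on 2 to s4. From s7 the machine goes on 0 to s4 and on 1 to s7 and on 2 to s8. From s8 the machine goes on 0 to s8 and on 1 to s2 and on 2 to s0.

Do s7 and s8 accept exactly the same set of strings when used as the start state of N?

States {s1,s3,s5} cannot be reached from the start state, so discard them.
Initial partition by acceptance: {s0,s2,s6,s7} | {s4,s8}.
The partition is now stable with 2 blocks: {s0,s2,s6,s7} | {s4,s8}.
s7 and s8 end up in different blocks, so they are distinguishable. For instance, the string 'ε' is accepted from only s7.

No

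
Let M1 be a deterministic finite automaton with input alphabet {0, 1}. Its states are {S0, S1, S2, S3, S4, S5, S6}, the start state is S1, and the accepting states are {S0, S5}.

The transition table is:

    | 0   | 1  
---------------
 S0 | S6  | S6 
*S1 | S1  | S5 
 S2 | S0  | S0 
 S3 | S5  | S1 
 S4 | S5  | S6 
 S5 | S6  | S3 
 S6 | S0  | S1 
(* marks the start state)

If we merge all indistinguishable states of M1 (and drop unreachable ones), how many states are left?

States {S2,S4} cannot be reached from the start state, so discard them.
P0 = {S0,S5} | {S1,S3,S6}.
Split {S1,S3,S6} by δ(·,0) → {S3,S6} and {S1}.
Stable partition: {S0,S5} | {S3,S6} | {S1} — 3 equivalence classes.

3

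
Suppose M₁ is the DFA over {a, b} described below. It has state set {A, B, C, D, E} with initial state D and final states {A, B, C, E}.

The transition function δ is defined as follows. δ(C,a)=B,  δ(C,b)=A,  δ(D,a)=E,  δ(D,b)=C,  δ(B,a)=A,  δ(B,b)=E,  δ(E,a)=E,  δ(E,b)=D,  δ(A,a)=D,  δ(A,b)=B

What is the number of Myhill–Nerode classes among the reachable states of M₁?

5

P0 = {A,B,C,E} | {D}.
On input a, block {A,B,C,E} splits into {B,C,E} and {A}.
On input a, block {B,C,E} splits into {C,E} and {B}.
Split {C,E} by δ(·,a) → {C} and {E}.
The partition is now stable with 5 blocks: {C} | {D} | {A} | {B} | {E}.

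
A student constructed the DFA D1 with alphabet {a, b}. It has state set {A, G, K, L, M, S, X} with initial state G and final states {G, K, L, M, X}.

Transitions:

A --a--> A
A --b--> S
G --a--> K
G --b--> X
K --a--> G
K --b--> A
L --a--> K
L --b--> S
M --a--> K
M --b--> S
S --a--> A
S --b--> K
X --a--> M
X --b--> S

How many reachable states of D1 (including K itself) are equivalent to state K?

1

Reachable states from the start: {A,G,K,M,S,X}. Unreachable: {L} — drop them.
Start with accepting vs non-accepting: {G,K,M,X} | {A,S}.
Split {G,K,M,X} by δ(·,b) → {K,M,X} and {G}.
Split {K,M,X} by δ(·,a) → {M,X} and {K}.
On input a, block {M,X} splits into {X} and {M}.
Split {A,S} by δ(·,b) → {S} and {A}.
The partition is now stable with 6 blocks: {X} | {S} | {G} | {K} | {M} | {A}.
State K belongs to the block {K}, which has 1 states.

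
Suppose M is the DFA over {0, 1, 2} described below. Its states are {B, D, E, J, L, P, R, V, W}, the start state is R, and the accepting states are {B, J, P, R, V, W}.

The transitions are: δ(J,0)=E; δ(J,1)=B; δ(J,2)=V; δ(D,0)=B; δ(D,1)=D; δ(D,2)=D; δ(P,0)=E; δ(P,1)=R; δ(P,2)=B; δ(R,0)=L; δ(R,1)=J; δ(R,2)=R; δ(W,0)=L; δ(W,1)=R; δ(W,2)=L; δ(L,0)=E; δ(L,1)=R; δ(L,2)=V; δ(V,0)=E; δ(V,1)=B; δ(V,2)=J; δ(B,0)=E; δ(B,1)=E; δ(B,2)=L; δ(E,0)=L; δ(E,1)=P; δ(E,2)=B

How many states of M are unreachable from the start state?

Starting at R and following transitions, the reachable set is {B, E, J, L, P, R, V}. That leaves D, W unreachable — 2 in total.

2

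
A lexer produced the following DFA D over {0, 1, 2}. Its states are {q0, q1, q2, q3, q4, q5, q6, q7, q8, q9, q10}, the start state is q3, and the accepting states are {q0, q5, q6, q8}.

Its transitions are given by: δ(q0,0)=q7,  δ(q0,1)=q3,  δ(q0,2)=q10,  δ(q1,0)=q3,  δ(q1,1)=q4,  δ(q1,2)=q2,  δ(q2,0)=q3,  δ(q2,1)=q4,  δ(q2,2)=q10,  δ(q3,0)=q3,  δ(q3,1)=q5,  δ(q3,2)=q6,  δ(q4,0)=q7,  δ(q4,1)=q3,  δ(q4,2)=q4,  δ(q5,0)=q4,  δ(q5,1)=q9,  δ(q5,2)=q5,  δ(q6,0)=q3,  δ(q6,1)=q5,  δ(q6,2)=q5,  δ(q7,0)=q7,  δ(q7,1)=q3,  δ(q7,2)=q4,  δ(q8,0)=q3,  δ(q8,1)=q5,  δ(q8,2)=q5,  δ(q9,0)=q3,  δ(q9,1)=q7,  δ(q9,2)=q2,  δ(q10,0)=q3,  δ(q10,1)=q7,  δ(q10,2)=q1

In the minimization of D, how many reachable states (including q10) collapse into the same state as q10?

Reachable states from the start: {q1,q2,q3,q4,q5,q6,q7,q9,q10}. Unreachable: {q0,q8} — drop them.
Start with accepting vs non-accepting: {q5,q6} | {q1,q2,q3,q4,q7,q9,q10}.
Refine {q5,q6} on symbol 1: members go to different blocks, giving {q5} and {q6}.
On input 1, block {q1,q2,q3,q4,q7,q9,q10} splits into {q1,q2,q4,q7,q9,q10} and {q3}.
Split {q1,q2,q4,q7,q9,q10} by δ(·,0) → {q1,q2,q9,q10} and {q4,q7}.
Stable partition: {q5} | {q1,q2,q9,q10} | {q6} | {q3} | {q4,q7} — 5 equivalence classes.
State q10 belongs to the block {q1,q2,q9,q10}, which has 4 states.

4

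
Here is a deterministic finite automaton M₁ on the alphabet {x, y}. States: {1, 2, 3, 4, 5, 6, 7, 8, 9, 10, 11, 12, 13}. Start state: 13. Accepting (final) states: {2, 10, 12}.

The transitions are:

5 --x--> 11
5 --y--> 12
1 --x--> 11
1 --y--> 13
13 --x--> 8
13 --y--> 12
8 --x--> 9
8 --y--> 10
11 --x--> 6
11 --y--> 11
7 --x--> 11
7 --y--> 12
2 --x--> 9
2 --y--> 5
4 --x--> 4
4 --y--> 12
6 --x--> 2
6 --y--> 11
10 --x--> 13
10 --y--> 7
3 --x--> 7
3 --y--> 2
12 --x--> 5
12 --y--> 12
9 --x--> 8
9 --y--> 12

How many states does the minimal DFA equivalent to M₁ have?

First remove the unreachable states {1,3,4}; 10 states remain.
P0 = {2,10,12} | {5,6,7,8,9,11,13}.
Split {2,10,12} by δ(·,y) → {2,10} and {12}.
Refine {5,6,7,8,9,11,13} on symbol x: members go to different blocks, giving {5,7,8,9,11,13} and {6}.
On input x, block {5,7,8,9,11,13} splits into {5,7,8,9,13} and {11}.
On input x, block {5,7,8,9,13} splits into {8,9,13} and {5,7}.
Refine {8,9,13} on symbol y: members go to different blocks, giving {9,13} and {8}.
No further refinement is possible. Final partition (7 blocks): {2,10} | {9,13} | {12} | {6} | {11} | {5,7} | {8}.

7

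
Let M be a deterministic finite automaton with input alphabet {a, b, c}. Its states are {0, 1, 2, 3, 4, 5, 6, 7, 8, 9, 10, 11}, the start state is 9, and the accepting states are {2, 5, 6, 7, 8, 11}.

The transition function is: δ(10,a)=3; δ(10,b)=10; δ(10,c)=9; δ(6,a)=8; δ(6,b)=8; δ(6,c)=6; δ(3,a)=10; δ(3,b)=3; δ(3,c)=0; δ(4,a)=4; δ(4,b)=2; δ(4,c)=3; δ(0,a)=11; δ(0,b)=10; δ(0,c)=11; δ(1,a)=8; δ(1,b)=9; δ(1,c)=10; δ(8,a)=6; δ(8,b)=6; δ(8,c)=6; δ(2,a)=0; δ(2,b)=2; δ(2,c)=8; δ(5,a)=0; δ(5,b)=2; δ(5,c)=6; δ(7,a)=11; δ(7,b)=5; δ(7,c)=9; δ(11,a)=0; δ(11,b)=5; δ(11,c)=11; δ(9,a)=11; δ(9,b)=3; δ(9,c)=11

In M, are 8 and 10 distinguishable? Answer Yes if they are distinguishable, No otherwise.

First remove the unreachable states {1,4,7}; 9 states remain.
Start with accepting vs non-accepting: {2,5,6,8,11} | {0,3,9,10}.
Split {2,5,6,8,11} by δ(·,a) → {2,5,11} and {6,8}.
On input c, block {2,5,11} splits into {2,5} and {11}.
Refine {0,3,9,10} on symbol a: members go to different blocks, giving {0,9} and {3,10}.
No further refinement is possible. Final partition (5 blocks): {2,5} | {0,9} | {6,8} | {11} | {3,10}.
8 and 10 end up in different blocks, so they are distinguishable. For instance, the string 'ε' is accepted from only 8.

Yes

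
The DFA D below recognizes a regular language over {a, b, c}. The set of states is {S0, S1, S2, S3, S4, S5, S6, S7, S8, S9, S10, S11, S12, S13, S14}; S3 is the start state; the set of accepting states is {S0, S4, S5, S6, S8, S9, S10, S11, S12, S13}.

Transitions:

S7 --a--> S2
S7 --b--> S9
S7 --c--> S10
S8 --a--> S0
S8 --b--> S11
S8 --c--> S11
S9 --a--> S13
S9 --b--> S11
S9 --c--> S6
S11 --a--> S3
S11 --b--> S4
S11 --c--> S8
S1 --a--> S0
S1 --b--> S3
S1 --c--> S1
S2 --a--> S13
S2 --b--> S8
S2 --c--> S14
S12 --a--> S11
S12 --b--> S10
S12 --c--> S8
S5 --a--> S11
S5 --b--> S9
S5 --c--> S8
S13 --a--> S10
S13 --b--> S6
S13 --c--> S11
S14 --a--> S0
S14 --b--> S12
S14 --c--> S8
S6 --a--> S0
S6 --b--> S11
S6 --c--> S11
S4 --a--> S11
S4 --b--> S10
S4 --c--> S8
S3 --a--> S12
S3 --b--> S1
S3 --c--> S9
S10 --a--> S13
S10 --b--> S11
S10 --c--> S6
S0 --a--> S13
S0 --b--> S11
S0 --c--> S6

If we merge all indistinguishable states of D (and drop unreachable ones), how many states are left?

7

First remove the unreachable states {S2,S5,S7,S14}; 11 states remain.
Start with accepting vs non-accepting: {S0,S4,S6,S8,S9,S10,S11,S12,S13} | {S1,S3}.
On input a, block {S0,S4,S6,S8,S9,S10,S11,S12,S13} splits into {S0,S4,S6,S8,S9,S10,S12,S13} and {S11}.
Split {S0,S4,S6,S8,S9,S10,S12,S13} by δ(·,a) → {S0,S6,S8,S9,S10,S13} and {S4,S12}.
Split {S0,S6,S8,S9,S10,S13} by δ(·,b) → {S0,S6,S8,S9,S10} and {S13}.
On input a, block {S0,S6,S8,S9,S10} splits into {S0,S9,S10} and {S6,S8}.
Refine {S1,S3} on symbol a: members go to different blocks, giving {S1} and {S3}.
No further refinement is possible. Final partition (7 blocks): {S0,S9,S10} | {S1} | {S11} | {S4,S12} | {S13} | {S6,S8} | {S3}.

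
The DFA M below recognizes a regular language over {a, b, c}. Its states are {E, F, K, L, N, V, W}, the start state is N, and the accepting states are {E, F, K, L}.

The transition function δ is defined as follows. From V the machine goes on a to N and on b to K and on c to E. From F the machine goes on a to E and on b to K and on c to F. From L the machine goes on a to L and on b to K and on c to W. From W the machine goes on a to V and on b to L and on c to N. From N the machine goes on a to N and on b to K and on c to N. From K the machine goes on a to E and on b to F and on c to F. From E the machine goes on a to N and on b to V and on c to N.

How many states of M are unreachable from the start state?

2

Starting at N and following transitions, the reachable set is {E, F, K, N, V}. That leaves L, W unreachable — 2 in total.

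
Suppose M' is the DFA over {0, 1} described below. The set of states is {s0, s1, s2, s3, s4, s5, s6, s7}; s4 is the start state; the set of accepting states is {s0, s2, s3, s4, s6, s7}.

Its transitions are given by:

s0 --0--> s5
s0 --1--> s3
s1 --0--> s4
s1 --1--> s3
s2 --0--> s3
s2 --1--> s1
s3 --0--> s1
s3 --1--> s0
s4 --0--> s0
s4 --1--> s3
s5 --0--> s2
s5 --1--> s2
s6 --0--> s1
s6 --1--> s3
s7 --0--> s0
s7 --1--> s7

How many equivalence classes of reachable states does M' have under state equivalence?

6

First remove the unreachable states {s6,s7}; 6 states remain.
P0 = {s0,s2,s3,s4} | {s1,s5}.
Refine {s0,s2,s3,s4} on symbol 0: members go to different blocks, giving {s0,s3} and {s2,s4}.
Refine {s1,s5} on symbol 1: members go to different blocks, giving {s1} and {s5}.
Refine {s0,s3} on symbol 0: members go to different blocks, giving {s0} and {s3}.
Split {s2,s4} by δ(·,0) → {s2} and {s4}.
Stable partition: {s0} | {s1} | {s2} | {s5} | {s3} | {s4} — 6 equivalence classes.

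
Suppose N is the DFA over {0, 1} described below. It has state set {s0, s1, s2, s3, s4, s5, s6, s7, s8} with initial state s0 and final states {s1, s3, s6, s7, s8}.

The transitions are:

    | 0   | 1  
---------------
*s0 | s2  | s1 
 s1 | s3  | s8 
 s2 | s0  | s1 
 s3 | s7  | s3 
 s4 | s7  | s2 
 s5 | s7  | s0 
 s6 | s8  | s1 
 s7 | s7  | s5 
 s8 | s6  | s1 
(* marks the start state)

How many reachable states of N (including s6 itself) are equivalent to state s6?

2

Reachable states from the start: {s0,s1,s2,s3,s5,s6,s7,s8}. Unreachable: {s4} — drop them.
Start with accepting vs non-accepting: {s1,s3,s6,s7,s8} | {s0,s2,s5}.
On input 1, block {s1,s3,s6,s7,s8} splits into {s1,s3,s6,s8} and {s7}.
Refine {s1,s3,s6,s8} on symbol 0: members go to different blocks, giving {s1,s6,s8} and {s3}.
Split {s1,s6,s8} by δ(·,0) → {s6,s8} and {s1}.
Refine {s0,s2,s5} on symbol 0: members go to different blocks, giving {s0,s2} and {s5}.
Stable partition: {s6,s8} | {s0,s2} | {s7} | {s3} | {s1} | {s5} — 6 equivalence classes.
The equivalence class containing s6 is {s6,s8}, of size 2.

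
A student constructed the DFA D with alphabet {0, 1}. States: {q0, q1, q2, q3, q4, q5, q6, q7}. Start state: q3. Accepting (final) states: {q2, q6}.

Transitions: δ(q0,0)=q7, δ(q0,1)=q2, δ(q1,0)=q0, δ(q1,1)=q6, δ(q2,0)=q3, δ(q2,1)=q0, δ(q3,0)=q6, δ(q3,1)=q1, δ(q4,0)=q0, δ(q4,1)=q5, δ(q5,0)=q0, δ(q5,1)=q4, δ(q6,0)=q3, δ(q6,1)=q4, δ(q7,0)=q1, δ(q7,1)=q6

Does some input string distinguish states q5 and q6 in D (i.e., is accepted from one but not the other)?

All states are reachable from the start state.
Initial partition by acceptance: {q2,q6} | {q0,q1,q3,q4,q5,q7}.
On input 0, block {q0,q1,q3,q4,q5,q7} splits into {q0,q1,q4,q5,q7} and {q3}.
On input 1, block {q0,q1,q4,q5,q7} splits into {q0,q1,q7} and {q4,q5}.
Refine {q2,q6} on symbol 1: members go to different blocks, giving {q2} and {q6}.
Refine {q0,q1,q7} on symbol 1: members go to different blocks, giving {q1,q7} and {q0}.
Refine {q1,q7} on symbol 0: members go to different blocks, giving {q1} and {q7}.
No further refinement is possible. Final partition (7 blocks): {q2} | {q1} | {q3} | {q4,q5} | {q6} | {q0} | {q7}.
q5 and q6 end up in different blocks, so they are distinguishable. For instance, the string 'ε' is accepted from only q6.

Yes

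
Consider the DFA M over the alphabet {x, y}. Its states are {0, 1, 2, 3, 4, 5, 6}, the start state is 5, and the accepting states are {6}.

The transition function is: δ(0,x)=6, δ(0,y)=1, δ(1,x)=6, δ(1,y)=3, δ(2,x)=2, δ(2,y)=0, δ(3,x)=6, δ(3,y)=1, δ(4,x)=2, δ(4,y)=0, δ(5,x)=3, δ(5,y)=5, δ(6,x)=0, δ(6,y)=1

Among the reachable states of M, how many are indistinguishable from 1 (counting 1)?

3

States {2,4} cannot be reached from the start state, so discard them.
Initial partition by acceptance: {6} | {0,1,3,5}.
Refine {0,1,3,5} on symbol x: members go to different blocks, giving {0,1,3} and {5}.
No further refinement is possible. Final partition (3 blocks): {6} | {0,1,3} | {5}.
State 1 belongs to the block {0,1,3}, which has 3 states.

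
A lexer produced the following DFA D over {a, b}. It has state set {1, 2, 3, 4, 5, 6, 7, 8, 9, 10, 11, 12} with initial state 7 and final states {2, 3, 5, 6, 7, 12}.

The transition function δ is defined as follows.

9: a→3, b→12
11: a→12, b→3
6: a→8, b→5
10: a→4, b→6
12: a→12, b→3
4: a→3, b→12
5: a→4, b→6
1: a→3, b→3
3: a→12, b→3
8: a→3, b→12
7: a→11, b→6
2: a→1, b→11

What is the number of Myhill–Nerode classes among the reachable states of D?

3

First remove the unreachable states {1,2,9,10}; 8 states remain.
Start with accepting vs non-accepting: {3,5,6,7,12} | {4,8,11}.
Split {3,5,6,7,12} by δ(·,a) → {5,6,7} and {3,12}.
Stable partition: {5,6,7} | {4,8,11} | {3,12} — 3 equivalence classes.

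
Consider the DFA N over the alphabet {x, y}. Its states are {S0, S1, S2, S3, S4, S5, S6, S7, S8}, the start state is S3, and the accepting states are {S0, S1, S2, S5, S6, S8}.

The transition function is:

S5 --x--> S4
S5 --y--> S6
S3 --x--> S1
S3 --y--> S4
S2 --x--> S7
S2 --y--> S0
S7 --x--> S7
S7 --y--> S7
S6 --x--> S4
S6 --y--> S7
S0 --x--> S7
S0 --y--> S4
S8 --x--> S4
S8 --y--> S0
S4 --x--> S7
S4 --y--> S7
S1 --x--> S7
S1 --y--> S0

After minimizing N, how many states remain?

4

First remove the unreachable states {S2,S5,S6,S8}; 5 states remain.
P0 = {S0,S1} | {S3,S4,S7}.
Refine {S0,S1} on symbol y: members go to different blocks, giving {S0} and {S1}.
Split {S3,S4,S7} by δ(·,x) → {S4,S7} and {S3}.
Stable partition: {S0} | {S4,S7} | {S1} | {S3} — 4 equivalence classes.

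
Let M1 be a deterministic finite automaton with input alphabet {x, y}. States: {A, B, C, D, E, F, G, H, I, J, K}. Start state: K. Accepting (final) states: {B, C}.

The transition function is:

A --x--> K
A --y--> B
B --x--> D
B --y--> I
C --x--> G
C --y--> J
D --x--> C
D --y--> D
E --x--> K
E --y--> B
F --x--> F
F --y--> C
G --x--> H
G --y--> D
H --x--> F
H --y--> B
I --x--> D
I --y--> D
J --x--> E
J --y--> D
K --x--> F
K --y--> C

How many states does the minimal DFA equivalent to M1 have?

Reachable states from the start: {B,C,D,E,F,G,H,I,J,K}. Unreachable: {A} — drop them.
Initial partition by acceptance: {B,C} | {D,E,F,G,H,I,J,K}.
On input x, block {D,E,F,G,H,I,J,K} splits into {E,F,G,H,I,J,K} and {D}.
On input x, block {B,C} splits into {B} and {C}.
Split {E,F,G,H,I,J,K} by δ(·,x) → {E,F,G,H,J,K} and {I}.
Split {E,F,G,H,J,K} by δ(·,y) → {E,H} and {F,K} and {G,J}.
Stable partition: {B} | {E,H} | {D} | {C} | {I} | {F,K} | {G,J} — 7 equivalence classes.

7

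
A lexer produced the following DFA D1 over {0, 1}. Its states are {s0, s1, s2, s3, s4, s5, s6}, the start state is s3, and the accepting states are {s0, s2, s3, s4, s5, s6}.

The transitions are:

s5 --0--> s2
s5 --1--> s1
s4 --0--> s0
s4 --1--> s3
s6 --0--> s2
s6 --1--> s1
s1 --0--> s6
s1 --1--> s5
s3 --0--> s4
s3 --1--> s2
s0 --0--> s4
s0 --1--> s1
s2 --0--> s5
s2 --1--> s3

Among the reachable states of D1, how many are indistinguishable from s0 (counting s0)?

P0 = {s0,s2,s3,s4,s5,s6} | {s1}.
Refine {s0,s2,s3,s4,s5,s6} on symbol 1: members go to different blocks, giving {s0,s5,s6} and {s2,s3,s4}.
Refine {s2,s3,s4} on symbol 0: members go to different blocks, giving {s2,s4} and {s3}.
Stable partition: {s0,s5,s6} | {s1} | {s2,s4} | {s3} — 4 equivalence classes.
The equivalence class containing s0 is {s0,s5,s6}, of size 3.

3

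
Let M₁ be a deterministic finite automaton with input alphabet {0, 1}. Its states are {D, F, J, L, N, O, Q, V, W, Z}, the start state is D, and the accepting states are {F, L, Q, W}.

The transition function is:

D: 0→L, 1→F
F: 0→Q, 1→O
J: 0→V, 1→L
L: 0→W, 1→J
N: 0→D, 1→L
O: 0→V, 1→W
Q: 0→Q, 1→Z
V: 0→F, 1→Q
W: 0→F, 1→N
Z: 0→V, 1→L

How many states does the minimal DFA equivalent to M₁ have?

Start with accepting vs non-accepting: {F,L,Q,W} | {D,J,N,O,V,Z}.
Refine {D,J,N,O,V,Z} on symbol 0: members go to different blocks, giving {J,N,O,Z} and {D,V}.
No further refinement is possible. Final partition (3 blocks): {F,L,Q,W} | {J,N,O,Z} | {D,V}.

3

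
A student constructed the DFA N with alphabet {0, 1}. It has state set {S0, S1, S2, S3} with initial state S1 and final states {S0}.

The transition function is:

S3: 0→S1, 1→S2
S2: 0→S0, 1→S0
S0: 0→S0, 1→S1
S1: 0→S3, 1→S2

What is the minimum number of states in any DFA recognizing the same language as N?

Initial partition by acceptance: {S0} | {S1,S2,S3}.
Refine {S1,S2,S3} on symbol 0: members go to different blocks, giving {S1,S3} and {S2}.
Stable partition: {S0} | {S1,S3} | {S2} — 3 equivalence classes.

3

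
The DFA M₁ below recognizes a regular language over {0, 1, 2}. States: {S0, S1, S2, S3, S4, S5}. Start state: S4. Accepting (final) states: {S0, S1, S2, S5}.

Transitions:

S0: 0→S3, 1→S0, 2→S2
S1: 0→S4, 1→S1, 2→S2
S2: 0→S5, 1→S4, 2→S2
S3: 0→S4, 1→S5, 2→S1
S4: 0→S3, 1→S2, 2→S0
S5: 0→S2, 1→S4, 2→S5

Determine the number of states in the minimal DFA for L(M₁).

P0 = {S0,S1,S2,S5} | {S3,S4}.
On input 0, block {S0,S1,S2,S5} splits into {S0,S1} and {S2,S5}.
Stable partition: {S0,S1} | {S3,S4} | {S2,S5} — 3 equivalence classes.

3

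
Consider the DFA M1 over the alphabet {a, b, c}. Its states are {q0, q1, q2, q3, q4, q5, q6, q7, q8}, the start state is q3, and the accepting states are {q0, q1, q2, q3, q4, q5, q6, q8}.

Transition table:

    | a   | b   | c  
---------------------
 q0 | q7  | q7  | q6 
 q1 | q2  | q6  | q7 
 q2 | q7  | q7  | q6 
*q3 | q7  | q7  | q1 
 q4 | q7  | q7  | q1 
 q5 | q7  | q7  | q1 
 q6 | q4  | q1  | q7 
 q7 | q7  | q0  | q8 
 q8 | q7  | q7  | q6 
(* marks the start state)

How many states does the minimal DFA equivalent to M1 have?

States {q5} cannot be reached from the start state, so discard them.
Initial partition by acceptance: {q0,q1,q2,q3,q4,q6,q8} | {q7}.
Split {q0,q1,q2,q3,q4,q6,q8} by δ(·,a) → {q0,q2,q3,q4,q8} and {q1,q6}.
The partition is now stable with 3 blocks: {q0,q2,q3,q4,q8} | {q7} | {q1,q6}.

3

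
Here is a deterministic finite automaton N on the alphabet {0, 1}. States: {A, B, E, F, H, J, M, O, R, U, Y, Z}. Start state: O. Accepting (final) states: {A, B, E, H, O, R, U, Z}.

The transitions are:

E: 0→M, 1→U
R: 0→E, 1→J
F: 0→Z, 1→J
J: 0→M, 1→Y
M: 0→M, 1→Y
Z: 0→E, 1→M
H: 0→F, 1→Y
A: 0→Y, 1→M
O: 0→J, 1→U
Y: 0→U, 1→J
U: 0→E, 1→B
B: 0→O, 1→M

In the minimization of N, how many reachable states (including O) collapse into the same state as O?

2

First remove the unreachable states {A,F,H,R,Z}; 7 states remain.
Initial partition by acceptance: {B,E,O,U} | {J,M,Y}.
Split {B,E,O,U} by δ(·,0) → {B,U} and {E,O}.
Refine {B,U} on symbol 1: members go to different blocks, giving {U} and {B}.
Refine {J,M,Y} on symbol 0: members go to different blocks, giving {J,M} and {Y}.
The partition is now stable with 5 blocks: {U} | {J,M} | {E,O} | {B} | {Y}.
The equivalence class containing O is {E,O}, of size 2.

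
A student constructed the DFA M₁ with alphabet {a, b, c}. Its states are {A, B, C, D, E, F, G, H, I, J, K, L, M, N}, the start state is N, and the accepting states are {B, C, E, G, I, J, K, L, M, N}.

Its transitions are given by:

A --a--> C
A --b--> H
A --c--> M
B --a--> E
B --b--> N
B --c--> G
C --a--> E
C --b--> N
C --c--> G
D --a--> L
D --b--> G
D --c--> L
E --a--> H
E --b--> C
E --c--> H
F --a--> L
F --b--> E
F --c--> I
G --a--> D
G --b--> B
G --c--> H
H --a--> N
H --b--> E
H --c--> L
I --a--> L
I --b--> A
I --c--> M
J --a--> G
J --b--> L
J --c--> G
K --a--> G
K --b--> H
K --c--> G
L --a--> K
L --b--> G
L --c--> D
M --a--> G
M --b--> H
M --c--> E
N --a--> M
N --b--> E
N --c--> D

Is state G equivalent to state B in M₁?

No

States {A,F,I,J} cannot be reached from the start state, so discard them.
P0 = {B,C,E,G,K,L,M,N} | {D,H}.
Refine {B,C,E,G,K,L,M,N} on symbol a: members go to different blocks, giving {B,C,K,L,M,N} and {E,G}.
Split {B,C,K,L,M,N} by δ(·,a) → {B,C,K,M} and {L,N}.
On input b, block {B,C,K,M} splits into {B,C} and {K,M}.
Stable partition: {B,C} | {D,H} | {E,G} | {L,N} | {K,M} — 5 equivalence classes.
G and B end up in different blocks, so they are distinguishable. For instance, the string 'a' is accepted from only B.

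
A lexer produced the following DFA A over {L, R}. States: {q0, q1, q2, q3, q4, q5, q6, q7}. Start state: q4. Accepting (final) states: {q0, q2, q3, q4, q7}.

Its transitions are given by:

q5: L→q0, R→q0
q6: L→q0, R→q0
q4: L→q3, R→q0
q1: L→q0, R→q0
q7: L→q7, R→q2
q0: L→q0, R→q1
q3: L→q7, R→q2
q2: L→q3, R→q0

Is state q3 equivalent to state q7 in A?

Reachable states from the start: {q0,q1,q2,q3,q4,q7}. Unreachable: {q5,q6} — drop them.
Initial partition by acceptance: {q0,q2,q3,q4,q7} | {q1}.
On input R, block {q0,q2,q3,q4,q7} splits into {q2,q3,q4,q7} and {q0}.
Refine {q2,q3,q4,q7} on symbol R: members go to different blocks, giving {q2,q4} and {q3,q7}.
Stable partition: {q2,q4} | {q1} | {q0} | {q3,q7} — 4 equivalence classes.
q3 and q7 lie in the same block of the stable partition, so they are equivalent — no string distinguishes them.

Yes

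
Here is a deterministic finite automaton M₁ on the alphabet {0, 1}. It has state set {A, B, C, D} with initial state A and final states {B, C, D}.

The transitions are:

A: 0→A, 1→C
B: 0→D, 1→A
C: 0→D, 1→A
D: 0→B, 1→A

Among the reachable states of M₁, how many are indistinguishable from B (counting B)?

All states are reachable from the start state.
Initial partition by acceptance: {B,C,D} | {A}.
No further refinement is possible. Final partition (2 blocks): {B,C,D} | {A}.
State B belongs to the block {B,C,D}, which has 3 states.

3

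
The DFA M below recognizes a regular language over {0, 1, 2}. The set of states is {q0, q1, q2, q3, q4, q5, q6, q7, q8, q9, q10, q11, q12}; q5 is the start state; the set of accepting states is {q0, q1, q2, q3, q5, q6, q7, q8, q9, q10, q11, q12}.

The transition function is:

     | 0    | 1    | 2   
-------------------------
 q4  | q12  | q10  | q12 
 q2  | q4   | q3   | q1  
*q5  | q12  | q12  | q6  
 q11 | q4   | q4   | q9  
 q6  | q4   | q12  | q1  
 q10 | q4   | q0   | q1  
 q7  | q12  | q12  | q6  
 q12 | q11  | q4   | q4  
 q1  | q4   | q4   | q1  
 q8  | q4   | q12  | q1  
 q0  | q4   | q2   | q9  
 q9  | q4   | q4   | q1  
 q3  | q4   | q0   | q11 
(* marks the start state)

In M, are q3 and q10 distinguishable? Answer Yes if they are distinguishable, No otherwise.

No

First remove the unreachable states {q7,q8}; 11 states remain.
Start with accepting vs non-accepting: {q0,q1,q2,q3,q5,q6,q9,q10,q11,q12} | {q4}.
Split {q0,q1,q2,q3,q5,q6,q9,q10,q11,q12} by δ(·,0) → {q0,q1,q2,q3,q6,q9,q10,q11} and {q5,q12}.
On input 1, block {q0,q1,q2,q3,q6,q9,q10,q11} splits into {q0,q2,q3,q10} and {q1,q9,q11} and {q6}.
Split {q5,q12} by δ(·,0) → {q5} and {q12}.
Stable partition: {q0,q2,q3,q10} | {q4} | {q5} | {q1,q9,q11} | {q6} | {q12} — 6 equivalence classes.
q3 and q10 lie in the same block of the stable partition, so they are equivalent — no string distinguishes them.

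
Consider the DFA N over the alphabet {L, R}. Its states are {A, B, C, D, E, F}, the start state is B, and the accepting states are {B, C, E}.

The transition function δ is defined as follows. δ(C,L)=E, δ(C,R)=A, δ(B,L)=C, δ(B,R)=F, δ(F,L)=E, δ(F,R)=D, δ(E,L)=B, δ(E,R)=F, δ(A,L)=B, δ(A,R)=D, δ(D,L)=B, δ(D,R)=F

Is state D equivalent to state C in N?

Initial partition by acceptance: {B,C,E} | {A,D,F}.
No further refinement is possible. Final partition (2 blocks): {B,C,E} | {A,D,F}.
D and C end up in different blocks, so they are distinguishable. For instance, the string 'ε' is accepted from only C.

No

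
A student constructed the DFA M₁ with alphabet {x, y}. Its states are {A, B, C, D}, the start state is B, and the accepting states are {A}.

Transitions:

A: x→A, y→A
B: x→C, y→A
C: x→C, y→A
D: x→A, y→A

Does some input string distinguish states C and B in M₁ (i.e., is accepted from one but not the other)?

No

States {D} cannot be reached from the start state, so discard them.
Initial partition by acceptance: {A} | {B,C}.
No further refinement is possible. Final partition (2 blocks): {A} | {B,C}.
C and B lie in the same block of the stable partition, so they are equivalent — no string distinguishes them.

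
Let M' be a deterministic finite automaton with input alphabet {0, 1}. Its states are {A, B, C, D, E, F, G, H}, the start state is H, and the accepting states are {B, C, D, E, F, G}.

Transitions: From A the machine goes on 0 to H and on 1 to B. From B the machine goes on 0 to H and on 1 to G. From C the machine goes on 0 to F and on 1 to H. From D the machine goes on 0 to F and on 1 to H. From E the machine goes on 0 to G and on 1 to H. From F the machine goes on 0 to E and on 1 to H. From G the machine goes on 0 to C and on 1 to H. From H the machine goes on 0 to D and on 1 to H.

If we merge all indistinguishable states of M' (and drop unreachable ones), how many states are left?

2

First remove the unreachable states {A,B}; 6 states remain.
Start with accepting vs non-accepting: {C,D,E,F,G} | {H}.
No further refinement is possible. Final partition (2 blocks): {C,D,E,F,G} | {H}.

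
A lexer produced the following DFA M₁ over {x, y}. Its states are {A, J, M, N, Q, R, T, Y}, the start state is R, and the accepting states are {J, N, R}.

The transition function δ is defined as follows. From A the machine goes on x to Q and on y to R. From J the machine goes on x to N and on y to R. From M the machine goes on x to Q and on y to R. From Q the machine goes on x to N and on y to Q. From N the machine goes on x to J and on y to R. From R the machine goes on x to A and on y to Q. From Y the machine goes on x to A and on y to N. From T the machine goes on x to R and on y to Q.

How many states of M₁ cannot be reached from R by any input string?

BFS from R reaches {A, J, N, Q, R}; the 3 state(s) M, T, Y are never visited.

3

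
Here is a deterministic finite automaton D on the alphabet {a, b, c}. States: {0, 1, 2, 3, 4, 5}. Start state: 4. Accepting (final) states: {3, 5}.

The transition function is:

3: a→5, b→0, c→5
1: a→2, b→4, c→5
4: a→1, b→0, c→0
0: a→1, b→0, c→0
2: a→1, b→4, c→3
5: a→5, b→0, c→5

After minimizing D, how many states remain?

Start with accepting vs non-accepting: {3,5} | {0,1,2,4}.
Refine {0,1,2,4} on symbol c: members go to different blocks, giving {0,4} and {1,2}.
No further refinement is possible. Final partition (3 blocks): {3,5} | {0,4} | {1,2}.

3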